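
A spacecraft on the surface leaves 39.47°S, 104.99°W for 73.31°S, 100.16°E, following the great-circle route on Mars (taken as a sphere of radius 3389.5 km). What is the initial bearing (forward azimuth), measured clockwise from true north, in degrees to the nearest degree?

188°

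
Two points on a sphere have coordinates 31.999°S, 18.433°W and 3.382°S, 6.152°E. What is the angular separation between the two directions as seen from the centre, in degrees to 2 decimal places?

With latitudes φ₁ = -31.999°, φ₂ = -3.382° and longitude difference Δλ = 24.585°:
cos c = sin φ₁ sin φ₂ + cos φ₁ cos φ₂ cos Δλ = (-0.5299)(-0.0590) + (0.8481)(0.9983)(0.9093) = 0.80109,
so c = arccos(0.80109) = 0.64168 rad.
So the angular separation is 36.77°.

36.77°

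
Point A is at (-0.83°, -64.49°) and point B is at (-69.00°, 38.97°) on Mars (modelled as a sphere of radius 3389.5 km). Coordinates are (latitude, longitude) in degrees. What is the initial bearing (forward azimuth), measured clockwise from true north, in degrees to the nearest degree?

160°

Δλ = 103.460° = 1.8057 rad.
y = sin Δλ · cos φ₂ = (0.9725)(0.3584) = 0.3485
x = cos φ₁ sin φ₂ − sin φ₁ cos φ₂ cos Δλ = (0.9999)(-0.9336) − (-0.0145)(0.3584)(-0.2328) = -0.9347
θ = atan2(y, x) = 159.55°, so the bearing is 160°.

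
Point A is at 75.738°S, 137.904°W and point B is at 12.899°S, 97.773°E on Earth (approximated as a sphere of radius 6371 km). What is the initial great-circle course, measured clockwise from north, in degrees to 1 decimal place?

233.9°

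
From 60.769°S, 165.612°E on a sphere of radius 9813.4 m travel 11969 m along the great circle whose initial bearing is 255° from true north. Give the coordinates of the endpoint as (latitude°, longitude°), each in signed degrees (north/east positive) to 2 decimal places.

Angular distance δ = d/R = 11969/9813.4 = 1.21966 rad; initial bearing θ = 4.4506 rad.
sin φ₂ = sin φ₁ cos δ + cos φ₁ sin δ cos θ = (-0.8727)(0.3440) + (0.4883)(0.9390)(-0.2588) = -0.4188, so φ₂ = -24.76°.
Δλ = atan2(sin θ sin δ cos φ₁, cos δ − sin φ₁ sin φ₂) = atan2(-0.4429, -0.0215) = -92.784°.
λ₂ = 165.612° − 92.784° = 72.83°.

-24.76°, 72.83°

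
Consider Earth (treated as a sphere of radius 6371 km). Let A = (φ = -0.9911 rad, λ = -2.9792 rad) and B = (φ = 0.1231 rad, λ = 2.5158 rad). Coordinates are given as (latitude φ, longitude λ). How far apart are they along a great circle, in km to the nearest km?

8196 km

Let φ₁ = -0.9911 rad, φ₂ = 0.1231 rad, and Δλ = -0.7882 rad.
cos c = sin φ₁ sin φ₂ + cos φ₁ cos φ₂ cos Δλ = (-0.8366)(0.1228) + (0.5478)(0.9924)(0.7051) = 0.28060,
so c = arccos(0.28060) = 1.28638 rad.
Distance = R·c = 6371 × 1.2864 ≈ 8196 km.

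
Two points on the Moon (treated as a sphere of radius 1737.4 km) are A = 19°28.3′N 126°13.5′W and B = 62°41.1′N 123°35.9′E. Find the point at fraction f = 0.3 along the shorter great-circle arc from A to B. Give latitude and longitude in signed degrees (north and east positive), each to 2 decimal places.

40.91°, -140.03°

The central angle between A and B is δ = 1.4233 rad.
With f = 0.3, the slerp weights are sin((1−f)δ)/sin δ = 0.8487 and sin(fδ)/sin δ = 0.4187.
Weighted sum of the unit vectors: (0.8487)·(-0.5572,-0.7606,0.3333) + (0.4187)·(-0.2539,0.3822,0.8885) = (-0.5792, -0.4855, 0.6549).
Converting back: φ = atan2(z, √(x²+y²)) = 40.91°, λ = atan2(y, x) = -140.03°.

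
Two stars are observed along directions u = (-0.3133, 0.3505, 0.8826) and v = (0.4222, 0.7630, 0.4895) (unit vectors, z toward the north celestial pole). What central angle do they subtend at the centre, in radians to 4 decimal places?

u·v = 0.5672; |u| = 1.0000, |v| = 1.0000.
cos θ = (u·v)/(|u||v|) = 0.5672, so θ = 0.9677 rad.

0.9677 rad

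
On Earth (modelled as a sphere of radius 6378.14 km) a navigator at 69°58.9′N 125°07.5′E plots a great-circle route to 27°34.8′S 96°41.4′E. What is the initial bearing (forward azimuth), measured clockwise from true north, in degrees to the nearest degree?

205°

With φ₁ = 1.2214, φ₂ = -0.4814, Δλ = -0.4963 rad, the forward-azimuth formula gives
θ = atan2( sin Δλ cos φ₂ , cos φ₁ sin φ₂ − sin φ₁ cos φ₂ cos Δλ ) = atan2(-0.4221, -0.8908) = -154.65°.
Adding 360° brings this into [0°, 360°): 205°.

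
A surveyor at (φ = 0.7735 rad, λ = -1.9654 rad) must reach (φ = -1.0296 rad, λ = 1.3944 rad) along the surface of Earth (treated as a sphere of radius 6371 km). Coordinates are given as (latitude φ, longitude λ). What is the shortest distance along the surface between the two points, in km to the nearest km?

With latitudes φ₁ = 44.318°, φ₂ = -58.992° and longitude difference Δλ = -167.498°:
cos c = sin φ₁ sin φ₂ + cos φ₁ cos φ₂ cos Δλ = (0.6986)(-0.8571) + (0.7155)(0.5152)(-0.9763) = -0.95865,
so c = arccos(-0.95865) = 2.85300 rad.
Distance = R·c = 6371 × 2.8530 ≈ 18176 km.

18176 km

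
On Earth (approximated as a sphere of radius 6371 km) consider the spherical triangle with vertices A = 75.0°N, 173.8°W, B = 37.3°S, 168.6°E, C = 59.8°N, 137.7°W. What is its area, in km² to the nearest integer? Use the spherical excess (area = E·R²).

Side lengths (central angles): a = 1.8617, b = 0.3481, c = 1.9704 rad; semiperimeter s = 2.0901.
By l'Huilier's theorem, tan(E/4) = √[tan(s/2) tan((s−a)/2) tan((s−b)/2) tan((s−c)/2)], giving spherical excess E = 0.4723 rad.
Area = E·R² = 0.4723 × (6371)² ≈ 19169836 km².

19169836 km²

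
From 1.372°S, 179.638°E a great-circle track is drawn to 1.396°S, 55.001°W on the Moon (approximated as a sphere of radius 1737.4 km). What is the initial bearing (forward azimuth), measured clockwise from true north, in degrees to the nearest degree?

93°

Δλ = 125.361° = 2.1880 rad.
y = sin Δλ · cos φ₂ = (0.8155)(0.9997) = 0.8153
x = cos φ₁ sin φ₂ − sin φ₁ cos φ₂ cos Δλ = (0.9997)(-0.0244) − (-0.0239)(0.9997)(-0.5787) = -0.0382
θ = atan2(y, x) = 92.68°, so the bearing is 93°.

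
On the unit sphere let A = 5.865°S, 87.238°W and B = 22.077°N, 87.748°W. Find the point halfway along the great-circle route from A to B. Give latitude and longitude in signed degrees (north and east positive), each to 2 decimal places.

8.11°, -87.48°

Central angle δ = 0.4878 rad. Interpolating on the sphere with fraction f = 0.5:
P = [sin((1−f)δ)·A + sin(fδ)·B] / sin δ = 0.5152·A + 0.5152·B in Cartesian coordinates,
giving P = (0.0435, -0.9891, 0.1410), i.e. latitude 8.11°, longitude -87.48°.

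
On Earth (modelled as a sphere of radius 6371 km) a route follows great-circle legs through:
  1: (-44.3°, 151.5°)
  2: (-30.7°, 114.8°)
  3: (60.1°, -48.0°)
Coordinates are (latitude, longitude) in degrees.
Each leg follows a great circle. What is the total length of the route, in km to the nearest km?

20040 km

Leg 1→2: central angle 0.5549 rad, distance 3535.0 km.
Leg 2→3: central angle 2.5907 rad, distance 16505.2 km.
Total: 3535.0 + 16505.2 ≈ 20040 km.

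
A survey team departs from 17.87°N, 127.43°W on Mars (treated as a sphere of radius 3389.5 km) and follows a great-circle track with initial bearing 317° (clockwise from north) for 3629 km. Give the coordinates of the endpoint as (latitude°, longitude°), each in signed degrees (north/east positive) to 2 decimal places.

49.29°, 166.01°

Angular distance δ = d/R = 3629/3389.5 = 1.07066 rad; initial bearing θ = 5.5327 rad.
sin φ₂ = sin φ₁ cos δ + cos φ₁ sin δ cos θ = (0.3069)(0.4795) + (0.9518)(0.8775)(0.7314) = 0.7580, so φ₂ = 49.29°.
Δλ = atan2(sin θ sin δ cos φ₁, cos δ − sin φ₁ sin φ₂) = atan2(-0.5696, 0.2470) = -66.560°.
λ₂ = -127.430° − 66.560° = -193.99° → 166.01° after wrapping to (−180°, 180°].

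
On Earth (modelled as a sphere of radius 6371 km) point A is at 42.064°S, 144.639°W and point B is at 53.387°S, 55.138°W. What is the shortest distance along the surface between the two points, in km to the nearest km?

6361 km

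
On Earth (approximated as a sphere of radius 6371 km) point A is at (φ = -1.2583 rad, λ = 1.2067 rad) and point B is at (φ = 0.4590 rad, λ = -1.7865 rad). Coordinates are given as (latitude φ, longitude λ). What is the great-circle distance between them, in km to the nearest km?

Let φ₁ = -1.2583 rad, φ₂ = 0.4590 rad, and Δλ = -2.9932 rad.
cos c = sin φ₁ sin φ₂ + cos φ₁ cos φ₂ cos Δλ = (-0.9516)(0.4431) + (0.3074)(0.8965)(-0.9890) = -0.69418,
so c = arccos(-0.69418) = 2.33808 rad.
Distance = R·c = 6371 × 2.3381 ≈ 14896 km.

14896 km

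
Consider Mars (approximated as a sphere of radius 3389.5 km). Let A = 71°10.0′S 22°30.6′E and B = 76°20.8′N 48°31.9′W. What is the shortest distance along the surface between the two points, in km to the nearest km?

With latitudes φ₁ = -71.167°, φ₂ = 76.347° and longitude difference Δλ = -71.042°:
cos c = sin φ₁ sin φ₂ + cos φ₁ cos φ₂ cos Δλ = (-0.9465)(0.9717) + (0.3228)(0.2360)(0.3249) = -0.89496,
so c = arccos(-0.89496) = 2.67914 rad.
Distance = R·c = 3389.5 × 2.6791 ≈ 9081 km.

9081 km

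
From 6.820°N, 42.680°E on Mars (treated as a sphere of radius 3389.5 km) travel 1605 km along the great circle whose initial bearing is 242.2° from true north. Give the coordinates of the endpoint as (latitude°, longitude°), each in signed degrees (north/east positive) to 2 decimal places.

-6.06°, 18.75°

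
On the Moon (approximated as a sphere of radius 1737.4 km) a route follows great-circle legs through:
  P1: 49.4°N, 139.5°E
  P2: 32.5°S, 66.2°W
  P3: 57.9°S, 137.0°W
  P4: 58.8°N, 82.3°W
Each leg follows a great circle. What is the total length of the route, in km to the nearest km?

10064 km

Leg P1→P2: central angle 2.6964 rad, distance 4684.7 km.
Leg P2→P3: central angle 0.9241 rad, distance 1605.5 km.
Leg P3→P4: central angle 2.1719 rad, distance 3773.4 km.
Total: 4684.7 + 1605.5 + 3773.4 ≈ 10064 km.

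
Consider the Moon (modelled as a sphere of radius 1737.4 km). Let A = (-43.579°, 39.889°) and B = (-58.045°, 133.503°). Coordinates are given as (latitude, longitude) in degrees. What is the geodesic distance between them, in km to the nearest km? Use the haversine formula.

1695 km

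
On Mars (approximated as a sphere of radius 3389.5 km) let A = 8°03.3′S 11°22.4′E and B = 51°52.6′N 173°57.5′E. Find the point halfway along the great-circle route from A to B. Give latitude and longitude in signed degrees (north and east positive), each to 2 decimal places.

55.67°, 36.11°

The central angle between A and B is δ = 2.3371 rad.
With f = 0.5, the slerp weights are sin((1−f)δ)/sin δ = 1.2772 and sin(fδ)/sin δ = 1.2772.
Weighted sum of the unit vectors: (1.2772)·(0.9707,0.1953,-0.1401) + (1.2772)·(-0.6139,0.0650,0.7867) = (0.4557, 0.3324, 0.8258).
Converting back: φ = atan2(z, √(x²+y²)) = 55.67°, λ = atan2(y, x) = 36.11°.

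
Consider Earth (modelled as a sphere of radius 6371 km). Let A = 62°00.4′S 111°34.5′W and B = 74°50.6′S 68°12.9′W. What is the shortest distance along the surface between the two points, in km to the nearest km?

2190 km

With latitudes φ₁ = -62.007°, φ₂ = -74.843° and longitude difference Δλ = 43.360°:
Haversine: a = sin²(Δφ/2) + cos φ₁ cos φ₂ sin²(Δλ/2) = 0.0125 + (0.4694)(0.2615)(0.1365) = 0.02924.
Central angle c = 2·arcsin(√a) = 0.34371 rad.
Distance = R·c = 6371 × 0.3437 ≈ 2190 km.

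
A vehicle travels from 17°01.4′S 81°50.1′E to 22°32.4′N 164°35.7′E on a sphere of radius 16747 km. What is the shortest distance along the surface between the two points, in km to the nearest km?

With latitudes φ₁ = -17.023°, φ₂ = 22.540° and longitude difference Δλ = 82.760°:
cos c = sin φ₁ sin φ₂ + cos φ₁ cos φ₂ cos Δλ = (-0.2928)(0.3833) + (0.9562)(0.9236)(0.1260) = -0.00092,
so c = arccos(-0.00092) = 1.57172 rad.
Distance = R·c = 16747 × 1.5717 ≈ 26322 km.

26322 km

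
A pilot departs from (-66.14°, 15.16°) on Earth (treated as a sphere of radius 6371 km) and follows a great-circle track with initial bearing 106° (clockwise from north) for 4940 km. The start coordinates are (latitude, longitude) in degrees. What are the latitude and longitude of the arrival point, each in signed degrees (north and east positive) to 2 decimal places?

-46.98°, 95.67°

Angular distance δ = d/R = 4940/6371 = 0.77539 rad; initial bearing θ = 1.8500 rad.
sin φ₂ = sin φ₁ cos δ + cos φ₁ sin δ cos θ = (-0.9145)(0.7141) + (0.4045)(0.7000)(-0.2756) = -0.7312, so φ₂ = -46.98°.
Δλ = atan2(sin θ sin δ cos φ₁, cos δ − sin φ₁ sin φ₂) = atan2(0.2722, 0.0455) = 80.515°.
λ₂ = 15.160° + 80.515° = 95.67°.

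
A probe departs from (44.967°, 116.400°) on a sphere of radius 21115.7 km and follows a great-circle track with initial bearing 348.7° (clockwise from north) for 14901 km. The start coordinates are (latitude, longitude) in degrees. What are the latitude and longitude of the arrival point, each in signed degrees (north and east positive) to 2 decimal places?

81.07°, 61.43°

Angular distance δ = d/R = 14901/21115.7 = 0.70568 rad; initial bearing θ = 6.0860 rad.
sin φ₂ = sin φ₁ cos δ + cos φ₁ sin δ cos θ = (0.7067)(0.7612) + (0.7075)(0.6486)(0.9806) = 0.9879, so φ₂ = 81.07°.
Δλ = atan2(sin θ sin δ cos φ₁, cos δ − sin φ₁ sin φ₂) = atan2(-0.0899, 0.0630) = -54.968°.
λ₂ = 116.400° − 54.968° = 61.43°.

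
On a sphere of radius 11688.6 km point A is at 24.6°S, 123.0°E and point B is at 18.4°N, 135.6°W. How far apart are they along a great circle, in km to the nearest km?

21945 km

Let φ₁ = -0.4294 rad, φ₂ = 0.3211 rad, and Δλ = 1.7698 rad.
Haversine: a = sin²(Δφ/2) + cos φ₁ cos φ₂ sin²(Δλ/2) = 0.1343 + (0.9092)(0.9489)(0.5988) = 0.65096.
Central angle c = 2·arcsin(√a) = 1.87751 rad.
Distance = R·c = 11688.6 × 1.8775 ≈ 21945 km.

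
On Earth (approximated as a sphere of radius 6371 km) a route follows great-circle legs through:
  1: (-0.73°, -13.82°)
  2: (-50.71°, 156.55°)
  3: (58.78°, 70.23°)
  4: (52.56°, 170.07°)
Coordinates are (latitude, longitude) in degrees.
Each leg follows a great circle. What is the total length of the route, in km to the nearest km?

34367 km

Leg 1→2: central angle 2.2324 rad, distance 14222.8 km.
Leg 2→3: central angle 2.2663 rad, distance 14438.9 km.
Leg 3→4: central angle 0.8955 rad, distance 5705.0 km.
Total: 14222.8 + 14438.9 + 5705.0 ≈ 34367 km.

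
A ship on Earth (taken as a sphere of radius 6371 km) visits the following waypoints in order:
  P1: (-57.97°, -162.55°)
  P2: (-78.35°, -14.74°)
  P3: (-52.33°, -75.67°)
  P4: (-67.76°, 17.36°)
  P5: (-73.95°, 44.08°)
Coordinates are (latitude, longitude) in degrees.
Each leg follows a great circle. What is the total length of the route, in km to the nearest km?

Leg P1→P2: central angle 0.7382 rad, distance 4703.2 km.
Leg P2→P3: central angle 0.5823 rad, distance 3709.9 km.
Leg P3→P4: central angle 0.7664 rad, distance 4882.6 km.
Leg P4→P5: central angle 0.1847 rad, distance 1176.6 km.
Total: 4703.2 + 3709.9 + 4882.6 + 1176.6 ≈ 14472 km.

14472 km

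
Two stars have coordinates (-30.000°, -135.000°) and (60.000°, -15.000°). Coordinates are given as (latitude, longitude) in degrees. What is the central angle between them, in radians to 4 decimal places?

2.2777 rad

Let φ₁ = -0.5236 rad, φ₂ = 1.0472 rad, and Δλ = 2.0944 rad.
Haversine: a = sin²(Δφ/2) + cos φ₁ cos φ₂ sin²(Δλ/2) = 0.5000 + (0.8660)(0.5000)(0.7500) = 0.82476.
Central angle c = 2·arcsin(√a) = 2.27775 rad.
So the angular separation is 2.2777 rad.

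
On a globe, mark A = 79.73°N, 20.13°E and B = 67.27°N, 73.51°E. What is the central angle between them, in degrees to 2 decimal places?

18.44°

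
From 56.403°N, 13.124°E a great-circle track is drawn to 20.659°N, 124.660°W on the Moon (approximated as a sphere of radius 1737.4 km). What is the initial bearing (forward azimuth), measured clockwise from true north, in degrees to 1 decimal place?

With φ₁ = 0.9844, φ₂ = 0.3606, Δλ = -2.4048 rad, the forward-azimuth formula gives
θ = atan2( sin Δλ cos φ₂ , cos φ₁ sin φ₂ − sin φ₁ cos φ₂ cos Δλ ) = atan2(-0.6287, 0.7725) = -39.14°.
Adding 360° brings this into [0°, 360°): 320.9°.

320.9°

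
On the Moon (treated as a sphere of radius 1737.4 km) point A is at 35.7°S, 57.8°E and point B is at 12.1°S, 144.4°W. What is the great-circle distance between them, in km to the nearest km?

3875 km

Let φ₁ = -0.6231 rad, φ₂ = -0.2112 rad, and Δλ = 2.7541 rad.
cos c = sin φ₁ sin φ₂ + cos φ₁ cos φ₂ cos Δλ = (-0.5835)(-0.2096) + (0.8121)(0.9778)(-0.9259) = -0.61286,
so c = arccos(-0.61286) = 2.23047 rad.
Distance = R·c = 1737.4 × 2.2305 ≈ 3875 km.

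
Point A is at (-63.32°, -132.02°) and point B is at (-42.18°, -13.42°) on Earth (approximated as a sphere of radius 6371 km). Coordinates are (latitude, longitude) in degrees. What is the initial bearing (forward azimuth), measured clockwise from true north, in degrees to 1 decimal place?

133.5°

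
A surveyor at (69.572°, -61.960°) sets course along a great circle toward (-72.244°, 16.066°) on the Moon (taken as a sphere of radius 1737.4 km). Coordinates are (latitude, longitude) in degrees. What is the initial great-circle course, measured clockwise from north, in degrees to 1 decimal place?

Δλ = 78.026° = 1.3618 rad.
y = sin Δλ · cos φ₂ = (0.9782)(0.3050) = 0.2983
x = cos φ₁ sin φ₂ − sin φ₁ cos φ₂ cos Δλ = (0.3490)(-0.9524) − (0.9371)(0.3050)(0.2075) = -0.3917
θ = atan2(y, x) = 142.71°, so the bearing is 142.7°.

142.7°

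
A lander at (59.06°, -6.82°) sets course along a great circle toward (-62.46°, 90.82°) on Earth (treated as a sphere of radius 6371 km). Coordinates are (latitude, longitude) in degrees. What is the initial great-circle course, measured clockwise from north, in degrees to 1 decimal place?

131.3°

With φ₁ = 1.0308, φ₂ = -1.0901, Δλ = 1.7041 rad, the forward-azimuth formula gives
θ = atan2( sin Δλ cos φ₂ , cos φ₁ sin φ₂ − sin φ₁ cos φ₂ cos Δλ ) = atan2(0.4583, -0.4032) = 131.34°.
So the initial bearing is 131.3°.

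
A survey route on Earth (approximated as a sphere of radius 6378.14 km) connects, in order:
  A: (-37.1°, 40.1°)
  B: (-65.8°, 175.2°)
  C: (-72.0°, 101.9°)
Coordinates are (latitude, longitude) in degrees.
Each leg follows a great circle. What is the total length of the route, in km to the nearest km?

Leg A→B: central angle 1.2465 rad, distance 7950.6 km.
Leg B→C: central angle 0.4420 rad, distance 2819.4 km.
Total: 7950.6 + 2819.4 ≈ 10770 km.

10770 km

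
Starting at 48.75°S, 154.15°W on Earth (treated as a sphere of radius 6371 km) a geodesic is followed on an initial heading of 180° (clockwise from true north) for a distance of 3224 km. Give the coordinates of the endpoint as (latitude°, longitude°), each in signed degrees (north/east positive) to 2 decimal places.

Angular distance δ = d/R = 3224/6371 = 0.50604 rad; initial bearing θ = 3.1416 rad.
sin φ₂ = sin φ₁ cos δ + cos φ₁ sin δ cos θ = (-0.7518)(0.8747) + (0.6593)(0.4847)(-1.0000) = -0.9772, so φ₂ = -77.74°.
Δλ = atan2(sin θ sin δ cos φ₁, cos δ − sin φ₁ sin φ₂) = atan2(0.0000, 0.1400) = 0.000°.
λ₂ = -154.150° + 0.000° = -154.15°.

-77.74°, -154.15°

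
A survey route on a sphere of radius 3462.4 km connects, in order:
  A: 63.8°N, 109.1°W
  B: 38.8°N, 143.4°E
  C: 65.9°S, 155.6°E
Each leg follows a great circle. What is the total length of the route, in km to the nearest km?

Leg A→B: central angle 1.0942 rad, distance 3788.6 km.
Leg B→C: central angle 1.8348 rad, distance 6352.8 km.
Total: 3788.6 + 6352.8 ≈ 10141 km.

10141 km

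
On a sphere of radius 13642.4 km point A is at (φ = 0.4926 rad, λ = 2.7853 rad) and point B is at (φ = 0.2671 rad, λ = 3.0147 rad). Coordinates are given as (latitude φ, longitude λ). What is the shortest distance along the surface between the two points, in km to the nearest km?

4225 km

Let φ₁ = 0.4926 rad, φ₂ = 0.2671 rad, and Δλ = 0.2294 rad.
Haversine: a = sin²(Δφ/2) + cos φ₁ cos φ₂ sin²(Δλ/2) = 0.0127 + (0.8811)(0.9645)(0.0131) = 0.02379.
Central angle c = 2·arcsin(√a) = 0.30972 rad.
Distance = R·c = 13642.4 × 0.3097 ≈ 4225 km.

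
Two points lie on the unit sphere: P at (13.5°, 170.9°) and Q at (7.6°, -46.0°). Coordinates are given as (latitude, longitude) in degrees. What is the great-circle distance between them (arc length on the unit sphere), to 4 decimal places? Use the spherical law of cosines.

With latitudes φ₁ = 13.500°, φ₂ = 7.600° and longitude difference Δλ = 143.100°:
cos c = sin φ₁ sin φ₂ + cos φ₁ cos φ₂ cos Δλ = (0.2334)(0.1323) + (0.9724)(0.9912)(-0.7997) = -0.73988,
so c = arccos(-0.73988) = 2.40369 rad.
On the unit sphere the arc length equals the central angle: 2.4037.

2.4037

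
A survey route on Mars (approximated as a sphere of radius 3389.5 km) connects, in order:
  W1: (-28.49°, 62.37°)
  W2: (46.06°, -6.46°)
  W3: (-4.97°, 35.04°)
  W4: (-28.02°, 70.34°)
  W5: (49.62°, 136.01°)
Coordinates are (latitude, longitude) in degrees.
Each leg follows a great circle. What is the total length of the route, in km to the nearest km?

Leg W1→W2: central angle 1.6943 rad, distance 5743.0 km.
Leg W2→W3: central angle 1.0980 rad, distance 3721.7 km.
Leg W3→W4: central angle 0.7098 rad, distance 2406.0 km.
Leg W4→W5: central angle 1.6933 rad, distance 5739.6 km.
Total: 5743.0 + 3721.7 + 2406.0 + 5739.6 ≈ 17610 km.

17610 km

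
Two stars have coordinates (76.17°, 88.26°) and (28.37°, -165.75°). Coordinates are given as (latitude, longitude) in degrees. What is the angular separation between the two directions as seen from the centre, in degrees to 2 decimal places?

Let φ₁ = 1.3294 rad, φ₂ = 0.4951 rad, and Δλ = 1.8499 rad.
Haversine: a = sin²(Δφ/2) + cos φ₁ cos φ₂ sin²(Δλ/2) = 0.1641 + (0.2390)(0.8799)(0.6377) = 0.29828.
Central angle c = 2·arcsin(√a) = 1.15551 rad.
So the angular separation is 66.21°.

66.21°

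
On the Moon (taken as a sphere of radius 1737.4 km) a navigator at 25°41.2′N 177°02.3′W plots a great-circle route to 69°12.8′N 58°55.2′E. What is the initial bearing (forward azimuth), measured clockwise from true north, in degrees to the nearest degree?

342°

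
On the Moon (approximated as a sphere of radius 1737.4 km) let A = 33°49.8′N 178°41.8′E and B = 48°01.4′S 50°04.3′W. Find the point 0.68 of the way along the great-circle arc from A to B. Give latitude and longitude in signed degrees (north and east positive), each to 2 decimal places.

The central angle between A and B is δ = 2.4656 rad.
With f = 0.68, the slerp weights are sin((1−f)δ)/sin δ = 1.1342 and sin(fδ)/sin δ = 1.5893.
Weighted sum of the unit vectors: (1.1342)·(-0.8305,0.0189,0.5567) + (1.5893)·(0.4293,-0.5129,-0.7434) = (-0.2597, -0.7937, -0.5501).
Converting back: φ = atan2(z, √(x²+y²)) = -33.37°, λ = atan2(y, x) = -108.12°.

-33.37°, -108.12°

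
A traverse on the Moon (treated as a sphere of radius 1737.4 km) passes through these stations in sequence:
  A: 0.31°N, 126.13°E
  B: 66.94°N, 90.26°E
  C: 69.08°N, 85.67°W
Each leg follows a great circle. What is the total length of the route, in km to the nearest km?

Leg A→B: central angle 1.2426 rad, distance 2158.8 km.
Leg B→C: central angle 0.7671 rad, distance 1332.7 km.
Total: 2158.8 + 1332.7 ≈ 3492 km.

3492 km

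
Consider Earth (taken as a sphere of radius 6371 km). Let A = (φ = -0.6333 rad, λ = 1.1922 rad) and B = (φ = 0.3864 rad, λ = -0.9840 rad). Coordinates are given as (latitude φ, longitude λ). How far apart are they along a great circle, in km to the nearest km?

14498 km

In radians: φ₁ = -0.6333, φ₂ = 0.3864, Δλ = -124.687° = -2.1762 rad.
cos c = sin φ₁ sin φ₂ + cos φ₁ cos φ₂ cos Δλ = (-0.5918)(0.3769) + (0.8061)(0.9263)(-0.5691) = -0.64794,
so c = arccos(-0.64794) = 2.27567 rad.
Distance = R·c = 6371 × 2.2757 ≈ 14498 km.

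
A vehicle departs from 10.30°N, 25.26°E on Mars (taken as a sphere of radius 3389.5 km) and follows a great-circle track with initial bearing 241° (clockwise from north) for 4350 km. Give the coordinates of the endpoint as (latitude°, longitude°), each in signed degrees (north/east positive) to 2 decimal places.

-24.00°, -41.39°

Angular distance δ = d/R = 4350/3389.5 = 1.28338 rad; initial bearing θ = 4.2062 rad.
sin φ₂ = sin φ₁ cos δ + cos φ₁ sin δ cos θ = (0.1788)(0.2835) + (0.9839)(0.9590)(-0.4848) = -0.4067, so φ₂ = -24.00°.
Δλ = atan2(sin θ sin δ cos φ₁, cos δ − sin φ₁ sin φ₂) = atan2(-0.8252, 0.3562) = -66.653°.
λ₂ = 25.260° − 66.653° = -41.39°.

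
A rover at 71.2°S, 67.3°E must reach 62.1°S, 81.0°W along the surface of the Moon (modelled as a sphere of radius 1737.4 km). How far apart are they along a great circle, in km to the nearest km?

With latitudes φ₁ = -71.200°, φ₂ = -62.100° and longitude difference Δλ = -148.300°:
cos c = sin φ₁ sin φ₂ + cos φ₁ cos φ₂ cos Δλ = (-0.9466)(-0.8838) + (0.3223)(0.4679)(-0.8508) = 0.70832,
so c = arccos(0.70832) = 0.78369 rad.
Distance = R·c = 1737.4 × 0.7837 ≈ 1362 km.

1362 km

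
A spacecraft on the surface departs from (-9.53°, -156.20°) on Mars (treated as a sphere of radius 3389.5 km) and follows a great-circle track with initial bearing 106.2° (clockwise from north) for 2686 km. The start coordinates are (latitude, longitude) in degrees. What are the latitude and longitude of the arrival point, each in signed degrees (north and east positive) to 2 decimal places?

Angular distance δ = d/R = 2686/3389.5 = 0.79245 rad; initial bearing θ = 1.8535 rad.
sin φ₂ = sin φ₁ cos δ + cos φ₁ sin δ cos θ = (-0.1656)(0.7021) + (0.9862)(0.7121)(-0.2790) = -0.3122, so φ₂ = -18.19°.
Δλ = atan2(sin θ sin δ cos φ₁, cos δ − sin φ₁ sin φ₂) = atan2(0.6744, 0.6504) = 46.035°.
λ₂ = -156.200° + 46.035° = -110.16°.

-18.19°, -110.16°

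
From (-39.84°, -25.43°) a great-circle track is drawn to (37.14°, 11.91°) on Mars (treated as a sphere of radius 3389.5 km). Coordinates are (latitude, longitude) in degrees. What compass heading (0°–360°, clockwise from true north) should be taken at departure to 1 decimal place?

Δλ = 37.340° = 0.6517 rad.
y = sin Δλ · cos φ₂ = (0.6065)(0.7972) = 0.4835
x = cos φ₁ sin φ₂ − sin φ₁ cos φ₂ cos Δλ = (0.7678)(0.6038) − (-0.6406)(0.7972)(0.7951) = 0.8696
θ = atan2(y, x) = 29.07°, so the bearing is 29.1°.

29.1°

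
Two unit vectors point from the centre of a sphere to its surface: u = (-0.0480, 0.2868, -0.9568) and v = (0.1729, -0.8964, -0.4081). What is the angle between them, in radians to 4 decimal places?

u·v = 0.1251; |u| = 1.0000, |v| = 1.0000.
cos θ = (u·v)/(|u||v|) = 0.1251, so θ = 1.4454 rad.

1.4454 rad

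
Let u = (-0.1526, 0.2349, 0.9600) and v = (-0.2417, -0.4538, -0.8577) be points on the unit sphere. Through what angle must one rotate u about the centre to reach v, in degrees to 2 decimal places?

153.26°

u·v = -0.8931; |u| = 1.0000, |v| = 1.0000.
cos θ = (u·v)/(|u||v|) = -0.8931, so θ = 153.26°.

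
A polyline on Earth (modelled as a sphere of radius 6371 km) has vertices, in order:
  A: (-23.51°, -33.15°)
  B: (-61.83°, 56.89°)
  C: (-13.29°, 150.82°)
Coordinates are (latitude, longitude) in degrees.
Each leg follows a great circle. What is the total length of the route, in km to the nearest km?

16632 km

Leg A→B: central angle 1.2118 rad, distance 7720.2 km.
Leg B→C: central angle 1.3988 rad, distance 8911.7 km.
Total: 7720.2 + 8911.7 ≈ 16632 km.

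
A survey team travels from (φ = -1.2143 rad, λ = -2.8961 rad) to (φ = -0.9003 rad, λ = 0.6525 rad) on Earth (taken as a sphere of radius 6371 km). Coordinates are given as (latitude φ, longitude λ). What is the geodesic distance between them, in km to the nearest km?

6410 km

Let φ₁ = -1.2143 rad, φ₂ = -0.9003 rad, and Δλ = -2.7346 rad.
cos c = sin φ₁ sin φ₂ + cos φ₁ cos φ₂ cos Δλ = (-0.9371)(-0.7835) + (0.3490)(0.6214)(-0.9183) = 0.53511,
so c = arccos(0.53511) = 1.00616 rad.
Distance = R·c = 6371 × 1.0062 ≈ 6410 km.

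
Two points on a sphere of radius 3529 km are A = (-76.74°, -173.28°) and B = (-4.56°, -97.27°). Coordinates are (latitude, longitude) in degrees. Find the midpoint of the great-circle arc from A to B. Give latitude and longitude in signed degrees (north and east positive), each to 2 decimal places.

-44.39°, -109.21°

Central angle δ = 1.4377 rad. Interpolating on the sphere with fraction f = 0.5:
P = [sin((1−f)δ)·A + sin(fδ)·B] / sin δ = 0.6644·A + 0.6644·B in Cartesian coordinates,
giving P = (-0.2352, -0.6748, -0.6995), i.e. latitude -44.39°, longitude -109.21°.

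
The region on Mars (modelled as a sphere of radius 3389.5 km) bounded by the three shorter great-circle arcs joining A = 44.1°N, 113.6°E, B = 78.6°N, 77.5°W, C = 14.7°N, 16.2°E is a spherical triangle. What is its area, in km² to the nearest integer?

Side lengths (central angles): a = 1.3321, b = 1.4836, c = 0.9969 rad; semiperimeter s = 1.9063.
By l'Huilier's theorem, tan(E/4) = √[tan(s/2) tan((s−a)/2) tan((s−b)/2) tan((s−c)/2)], giving spherical excess E = 0.8234 rad.
Area = E·R² = 0.8234 × (3389.5)² ≈ 9459437 km².

9459437 km²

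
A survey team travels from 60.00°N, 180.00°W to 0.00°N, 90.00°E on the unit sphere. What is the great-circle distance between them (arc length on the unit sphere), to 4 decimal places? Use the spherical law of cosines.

1.5708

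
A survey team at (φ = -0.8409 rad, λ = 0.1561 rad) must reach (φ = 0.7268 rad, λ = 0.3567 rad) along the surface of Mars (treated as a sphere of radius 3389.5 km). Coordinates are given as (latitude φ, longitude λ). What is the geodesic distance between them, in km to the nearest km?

5348 km

Let φ₁ = -0.8409 rad, φ₂ = 0.7268 rad, and Δλ = 0.2006 rad.
Haversine: a = sin²(Δφ/2) + cos φ₁ cos φ₂ sin²(Δλ/2) = 0.4985 + (0.6668)(0.7473)(0.0100) = 0.50345.
Central angle c = 2·arcsin(√a) = 1.57769 rad.
Distance = R·c = 3389.5 × 1.5777 ≈ 5348 km.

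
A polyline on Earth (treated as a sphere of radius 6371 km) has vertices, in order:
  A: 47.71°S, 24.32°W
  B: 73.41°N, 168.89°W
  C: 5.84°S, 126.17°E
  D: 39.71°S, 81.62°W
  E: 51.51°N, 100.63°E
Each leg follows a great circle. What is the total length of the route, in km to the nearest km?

59430 km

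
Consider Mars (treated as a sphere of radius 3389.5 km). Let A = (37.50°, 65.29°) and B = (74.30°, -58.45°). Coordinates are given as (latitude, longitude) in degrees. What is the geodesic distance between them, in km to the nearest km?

3678 km

With latitudes φ₁ = 37.500°, φ₂ = 74.300° and longitude difference Δλ = -123.740°:
cos c = sin φ₁ sin φ₂ + cos φ₁ cos φ₂ cos Δλ = (0.6088)(0.9627) + (0.7934)(0.2706)(-0.5554) = 0.46681,
so c = arccos(0.46681) = 1.08512 rad.
Distance = R·c = 3389.5 × 1.0851 ≈ 3678 km.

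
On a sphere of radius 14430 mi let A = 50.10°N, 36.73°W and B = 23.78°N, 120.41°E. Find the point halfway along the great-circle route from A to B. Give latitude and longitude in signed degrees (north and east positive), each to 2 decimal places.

70.75°, 82.85°

Central angle δ = 1.8045 rad. Interpolating on the sphere with fraction f = 0.5:
P = [sin((1−f)δ)·A + sin(fδ)·B] / sin δ = 0.8066·A + 0.8066·B in Cartesian coordinates,
giving P = (0.0410, 0.3272, 0.9441), i.e. latitude 70.75°, longitude 82.85°.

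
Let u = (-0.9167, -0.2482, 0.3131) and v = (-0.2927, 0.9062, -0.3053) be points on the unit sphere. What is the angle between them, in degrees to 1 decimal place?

93.0°

u·v = -0.0522; |u| = 1.0000, |v| = 1.0000.
cos θ = (u·v)/(|u||v|) = -0.0522, so θ = 93.0°.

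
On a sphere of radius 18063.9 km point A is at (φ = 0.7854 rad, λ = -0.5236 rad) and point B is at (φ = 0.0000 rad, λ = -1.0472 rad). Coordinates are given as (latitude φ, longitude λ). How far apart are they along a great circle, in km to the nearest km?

16470 km

Let φ₁ = 0.7854 rad, φ₂ = 0.0000 rad, and Δλ = -0.5236 rad.
Haversine: a = sin²(Δφ/2) + cos φ₁ cos φ₂ sin²(Δλ/2) = 0.1464 + (0.7071)(1.0000)(0.0670) = 0.19381.
Central angle c = 2·arcsin(√a) = 0.91174 rad.
Distance = R·c = 18063.9 × 0.9117 ≈ 16470 km.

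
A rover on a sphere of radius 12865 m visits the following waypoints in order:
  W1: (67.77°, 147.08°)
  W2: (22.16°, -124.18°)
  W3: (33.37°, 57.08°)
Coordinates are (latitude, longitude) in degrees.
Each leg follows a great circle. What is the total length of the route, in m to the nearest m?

43459 m

Leg W1→W2: central angle 1.2059 rad, distance 15513.8 m.
Leg W2→W3: central angle 2.1722 rad, distance 27945.2 m.
Total: 15513.8 + 27945.2 ≈ 43459 m.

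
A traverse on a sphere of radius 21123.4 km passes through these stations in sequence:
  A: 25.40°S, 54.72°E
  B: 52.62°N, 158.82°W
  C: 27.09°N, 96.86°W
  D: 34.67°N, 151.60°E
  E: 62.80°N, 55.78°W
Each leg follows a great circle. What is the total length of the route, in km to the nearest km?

Leg A→B: central angle 2.4947 rad, distance 52696.0 km.
Leg B→C: central angle 0.9072 rad, distance 19163.4 km.
Leg C→D: central angle 1.5806 rad, distance 33387.3 km.
Leg D→E: central angle 1.3978 rad, distance 29526.6 km.
Total: 52696.0 + 19163.4 + 33387.3 + 29526.6 ≈ 134773 km.

134773 km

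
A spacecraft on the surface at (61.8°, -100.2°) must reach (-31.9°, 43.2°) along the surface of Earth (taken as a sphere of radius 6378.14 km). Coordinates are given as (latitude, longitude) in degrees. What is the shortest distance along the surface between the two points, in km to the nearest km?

With latitudes φ₁ = 61.800°, φ₂ = -31.900° and longitude difference Δλ = 143.400°:
cos c = sin φ₁ sin φ₂ + cos φ₁ cos φ₂ cos Δλ = (0.8813)(-0.5284) + (0.4726)(0.8490)(-0.8028) = -0.78779,
so c = arccos(-0.78779) = 2.47801 rad.
Distance = R·c = 6378.14 × 2.4780 ≈ 15805 km.

15805 km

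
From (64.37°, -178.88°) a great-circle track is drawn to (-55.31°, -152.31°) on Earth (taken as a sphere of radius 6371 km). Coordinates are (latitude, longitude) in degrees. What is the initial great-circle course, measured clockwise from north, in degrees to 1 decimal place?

Δλ = 26.570° = 0.4637 rad.
y = sin Δλ · cos φ₂ = (0.4473)(0.5691) = 0.2546
x = cos φ₁ sin φ₂ − sin φ₁ cos φ₂ cos Δλ = (0.4326)(-0.8222) − (0.9016)(0.5691)(0.8944) = -0.8146
θ = atan2(y, x) = 162.65°, so the bearing is 162.6°.

162.6°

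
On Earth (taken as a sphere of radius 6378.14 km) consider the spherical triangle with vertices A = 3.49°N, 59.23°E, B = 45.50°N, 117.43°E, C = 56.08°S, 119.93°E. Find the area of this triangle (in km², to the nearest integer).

Side lengths (central angles): a = 1.7733, b = 1.3469, c = 1.1461 rad; semiperimeter s = 2.1331.
By l'Huilier's theorem, tan(E/4) = √[tan(s/2) tan((s−a)/2) tan((s−b)/2) tan((s−c)/2)], giving spherical excess E = 1.0591 rad.
Area = E·R² = 1.0591 × (6378.14)² ≈ 43086660 km².

43086660 km²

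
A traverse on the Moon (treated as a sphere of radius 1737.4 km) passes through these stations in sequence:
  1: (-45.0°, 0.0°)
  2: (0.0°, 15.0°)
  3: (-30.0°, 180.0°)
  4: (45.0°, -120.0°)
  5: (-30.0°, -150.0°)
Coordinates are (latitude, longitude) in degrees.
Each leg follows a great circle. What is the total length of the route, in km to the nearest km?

11105 km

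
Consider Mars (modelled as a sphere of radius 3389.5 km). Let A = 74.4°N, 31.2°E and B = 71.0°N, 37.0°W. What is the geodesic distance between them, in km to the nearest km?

1148 km

In radians: φ₁ = 1.2985, φ₂ = 1.2392, Δλ = -68.200° = -1.1903 rad.
cos c = sin φ₁ sin φ₂ + cos φ₁ cos φ₂ cos Δλ = (0.9632)(0.9455) + (0.2689)(0.3256)(0.3714) = 0.94320,
so c = arccos(0.94320) = 0.33866 rad.
Distance = R·c = 3389.5 × 0.3387 ≈ 1148 km.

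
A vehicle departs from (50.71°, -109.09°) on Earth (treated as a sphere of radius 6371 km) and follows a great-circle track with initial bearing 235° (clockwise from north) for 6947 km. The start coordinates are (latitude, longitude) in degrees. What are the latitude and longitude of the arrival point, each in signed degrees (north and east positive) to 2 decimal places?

2.04°, -155.72°

Angular distance δ = d/R = 6947/6371 = 1.09041 rad; initial bearing θ = 4.1015 rad.
sin φ₂ = sin φ₁ cos δ + cos φ₁ sin δ cos θ = (0.7740)(0.4621) + (0.6332)(0.8868)(-0.5736) = 0.0356, so φ₂ = 2.04°.
Δλ = atan2(sin θ sin δ cos φ₁, cos δ − sin φ₁ sin φ₂) = atan2(-0.4600, 0.4346) = -46.627°.
λ₂ = -109.090° − 46.627° = -155.72°.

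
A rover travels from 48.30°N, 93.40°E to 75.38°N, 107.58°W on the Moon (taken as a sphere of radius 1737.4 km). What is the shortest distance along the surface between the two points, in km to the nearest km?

Let φ₁ = 0.8430 rad, φ₂ = 1.3156 rad, and Δλ = 2.7754 rad.
cos c = sin φ₁ sin φ₂ + cos φ₁ cos φ₂ cos Δλ = (0.7466)(0.9676) + (0.6652)(0.2524)(-0.9337) = 0.56569,
so c = arccos(0.56569) = 0.96953 rad.
Distance = R·c = 1737.4 × 0.9695 ≈ 1684 km.

1684 km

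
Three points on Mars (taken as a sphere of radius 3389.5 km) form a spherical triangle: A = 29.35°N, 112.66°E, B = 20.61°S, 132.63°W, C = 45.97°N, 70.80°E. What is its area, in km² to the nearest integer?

12408164 km²

Side lengths (central angles): a = 2.5868, b = 0.6375, c = 2.1101 rad; semiperimeter s = 2.6672.
By l'Huilier's theorem, tan(E/4) = √[tan(s/2) tan((s−a)/2) tan((s−b)/2) tan((s−c)/2)], giving spherical excess E = 1.0800 rad.
Area = E·R² = 1.0800 × (3389.5)² ≈ 12408164 km².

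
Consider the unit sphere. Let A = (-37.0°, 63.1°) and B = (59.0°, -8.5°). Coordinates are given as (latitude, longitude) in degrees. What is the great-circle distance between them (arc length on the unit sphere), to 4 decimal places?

1.9671

Let φ₁ = -0.6458 rad, φ₂ = 1.0297 rad, and Δλ = -1.2497 rad.
cos c = sin φ₁ sin φ₂ + cos φ₁ cos φ₂ cos Δλ = (-0.6018)(0.8572) + (0.7986)(0.5150)(0.3156) = -0.38602,
so c = arccos(-0.38602) = 1.96711 rad.
On the unit sphere the arc length equals the central angle: 1.9671.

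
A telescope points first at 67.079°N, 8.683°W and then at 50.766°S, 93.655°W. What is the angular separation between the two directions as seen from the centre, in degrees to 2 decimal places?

With latitudes φ₁ = 67.079°, φ₂ = -50.766° and longitude difference Δλ = -84.972°:
cos c = sin φ₁ sin φ₂ + cos φ₁ cos φ₂ cos Δλ = (0.9210)(-0.7746) + (0.3895)(0.6325)(0.0876) = -0.69182,
so c = arccos(-0.69182) = 2.33481 rad.
So the angular separation is 133.77°.

133.77°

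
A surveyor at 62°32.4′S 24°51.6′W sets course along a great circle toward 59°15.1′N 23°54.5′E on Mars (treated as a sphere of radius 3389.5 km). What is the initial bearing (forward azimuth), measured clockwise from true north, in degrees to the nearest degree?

Δλ = 48.768° = 0.8512 rad.
y = sin Δλ · cos φ₂ = (0.7521)(0.5113) = 0.3845
x = cos φ₁ sin φ₂ − sin φ₁ cos φ₂ cos Δλ = (0.4611)(0.8594) − (-0.8873)(0.5113)(0.6591) = 0.6953
θ = atan2(y, x) = 28.94°, so the bearing is 29°.

29°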